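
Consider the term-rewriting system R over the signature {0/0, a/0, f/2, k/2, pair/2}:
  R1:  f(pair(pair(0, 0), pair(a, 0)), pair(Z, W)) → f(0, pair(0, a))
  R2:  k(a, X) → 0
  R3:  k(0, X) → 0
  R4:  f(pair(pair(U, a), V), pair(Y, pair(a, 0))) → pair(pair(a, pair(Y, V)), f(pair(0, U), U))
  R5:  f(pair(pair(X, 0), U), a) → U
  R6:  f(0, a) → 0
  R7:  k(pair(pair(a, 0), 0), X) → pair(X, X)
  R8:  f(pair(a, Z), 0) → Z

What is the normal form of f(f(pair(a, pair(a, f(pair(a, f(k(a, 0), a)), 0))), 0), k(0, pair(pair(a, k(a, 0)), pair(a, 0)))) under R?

1. f(f(pair(a, pair(a, f(pair(a, f(k(a, 0), a)), 0))), 0), k(0, pair(pair(a, k(a, 0)), pair(a, 0))))  →  f(pair(a, f(pair(a, f(k(a, 0), a)), 0)), k(0, pair(pair(a, k(a, 0)), pair(a, 0))))   [R8 at 1]
2. f(pair(a, f(pair(a, f(k(a, 0), a)), 0)), k(0, pair(pair(a, k(a, 0)), pair(a, 0))))  →  f(pair(a, f(k(a, 0), a)), k(0, pair(pair(a, k(a, 0)), pair(a, 0))))   [R8 at 1.2]
3. f(pair(a, f(k(a, 0), a)), k(0, pair(pair(a, k(a, 0)), pair(a, 0))))  →  f(pair(a, f(0, a)), k(0, pair(pair(a, k(a, 0)), pair(a, 0))))   [R2 at 1.2.1]
4. f(pair(a, f(0, a)), k(0, pair(pair(a, k(a, 0)), pair(a, 0))))  →  f(pair(a, 0), k(0, pair(pair(a, k(a, 0)), pair(a, 0))))   [R6 at 1.2]
5. f(pair(a, 0), k(0, pair(pair(a, k(a, 0)), pair(a, 0))))  →  f(pair(a, 0), 0)   [R3 at 2]
6. f(pair(a, 0), 0)  →  0   [R8 at ε]

0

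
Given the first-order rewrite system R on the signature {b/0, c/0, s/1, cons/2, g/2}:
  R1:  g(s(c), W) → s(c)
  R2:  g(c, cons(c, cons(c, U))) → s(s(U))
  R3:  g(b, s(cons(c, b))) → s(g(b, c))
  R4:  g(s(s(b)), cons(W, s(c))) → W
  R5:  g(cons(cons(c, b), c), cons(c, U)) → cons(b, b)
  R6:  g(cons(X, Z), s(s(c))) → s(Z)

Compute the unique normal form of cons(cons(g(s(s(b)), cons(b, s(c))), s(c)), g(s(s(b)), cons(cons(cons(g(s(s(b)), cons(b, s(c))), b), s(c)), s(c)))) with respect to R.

cons(cons(b, s(c)), cons(cons(b, b), s(c)))

1. cons(cons(g(s(s(b)), cons(b, s(c))), s(c)), g(s(s(b)), cons(cons(cons(g(s(s(b)), cons(b, s(c))), b), s(c)), s(c))))  →  cons(cons(b, s(c)), g(s(s(b)), cons(cons(cons(g(s(s(b)), cons(b, s(c))), b), s(c)), s(c))))   [R4 at 1.1]
2. cons(cons(b, s(c)), g(s(s(b)), cons(cons(cons(g(s(s(b)), cons(b, s(c))), b), s(c)), s(c))))  →  cons(cons(b, s(c)), cons(cons(g(s(s(b)), cons(b, s(c))), b), s(c)))   [R4 at 2]
3. cons(cons(b, s(c)), cons(cons(g(s(s(b)), cons(b, s(c))), b), s(c)))  →  cons(cons(b, s(c)), cons(cons(b, b), s(c)))   [R4 at 2.1.1]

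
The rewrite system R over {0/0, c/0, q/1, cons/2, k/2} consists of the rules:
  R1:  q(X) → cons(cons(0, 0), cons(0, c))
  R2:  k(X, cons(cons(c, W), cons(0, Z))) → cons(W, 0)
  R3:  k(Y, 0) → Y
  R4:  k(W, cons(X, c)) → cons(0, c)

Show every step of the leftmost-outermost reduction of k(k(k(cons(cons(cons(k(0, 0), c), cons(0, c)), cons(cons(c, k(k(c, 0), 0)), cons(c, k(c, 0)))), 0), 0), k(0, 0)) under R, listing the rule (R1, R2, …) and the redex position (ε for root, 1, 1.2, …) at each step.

1. k(k(k(cons(cons(cons(k(0, 0), c), cons(0, c)), cons(cons(c, k(k(c, 0), 0)), cons(c, k(c, 0)))), 0), 0), k(0, 0))  →  k(k(cons(cons(cons(k(0, 0), c), cons(0, c)), cons(cons(c, k(k(c, 0), 0)), cons(c, k(c, 0)))), 0), k(0, 0))   [R3 at 1]
2. k(k(cons(cons(cons(k(0, 0), c), cons(0, c)), cons(cons(c, k(k(c, 0), 0)), cons(c, k(c, 0)))), 0), k(0, 0))  →  k(cons(cons(cons(k(0, 0), c), cons(0, c)), cons(cons(c, k(k(c, 0), 0)), cons(c, k(c, 0)))), k(0, 0))   [R3 at 1]
3. k(cons(cons(cons(k(0, 0), c), cons(0, c)), cons(cons(c, k(k(c, 0), 0)), cons(c, k(c, 0)))), k(0, 0))  →  k(cons(cons(cons(0, c), cons(0, c)), cons(cons(c, k(k(c, 0), 0)), cons(c, k(c, 0)))), k(0, 0))   [R3 at 1.1.1.1]
4. k(cons(cons(cons(0, c), cons(0, c)), cons(cons(c, k(k(c, 0), 0)), cons(c, k(c, 0)))), k(0, 0))  →  k(cons(cons(cons(0, c), cons(0, c)), cons(cons(c, k(c, 0)), cons(c, k(c, 0)))), k(0, 0))   [R3 at 1.2.1.2]
5. k(cons(cons(cons(0, c), cons(0, c)), cons(cons(c, k(c, 0)), cons(c, k(c, 0)))), k(0, 0))  →  k(cons(cons(cons(0, c), cons(0, c)), cons(cons(c, c), cons(c, k(c, 0)))), k(0, 0))   [R3 at 1.2.1.2]
6. k(cons(cons(cons(0, c), cons(0, c)), cons(cons(c, c), cons(c, k(c, 0)))), k(0, 0))  →  k(cons(cons(cons(0, c), cons(0, c)), cons(cons(c, c), cons(c, c))), k(0, 0))   [R3 at 1.2.2.2]
7. k(cons(cons(cons(0, c), cons(0, c)), cons(cons(c, c), cons(c, c))), k(0, 0))  →  k(cons(cons(cons(0, c), cons(0, c)), cons(cons(c, c), cons(c, c))), 0)   [R3 at 2]
8. k(cons(cons(cons(0, c), cons(0, c)), cons(cons(c, c), cons(c, c))), 0)  →  cons(cons(cons(0, c), cons(0, c)), cons(cons(c, c), cons(c, c)))   [R3 at ε]

cons(cons(cons(0, c), cons(0, c)), cons(cons(c, c), cons(c, c)))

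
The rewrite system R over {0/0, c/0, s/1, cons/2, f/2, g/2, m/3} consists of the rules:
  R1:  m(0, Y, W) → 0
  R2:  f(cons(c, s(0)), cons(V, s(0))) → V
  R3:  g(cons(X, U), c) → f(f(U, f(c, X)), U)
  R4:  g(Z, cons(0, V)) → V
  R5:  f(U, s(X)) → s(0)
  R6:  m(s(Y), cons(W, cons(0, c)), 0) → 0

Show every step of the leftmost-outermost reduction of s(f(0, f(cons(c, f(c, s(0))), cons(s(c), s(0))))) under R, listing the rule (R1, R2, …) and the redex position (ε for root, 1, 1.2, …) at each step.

s(s(0))

1. s(f(0, f(cons(c, f(c, s(0))), cons(s(c), s(0)))))  →  s(f(0, f(cons(c, s(0)), cons(s(c), s(0)))))   [R5 at 1.2.1.2]
2. s(f(0, f(cons(c, s(0)), cons(s(c), s(0)))))  →  s(f(0, s(c)))   [R2 at 1.2]
3. s(f(0, s(c)))  →  s(s(0))   [R5 at 1]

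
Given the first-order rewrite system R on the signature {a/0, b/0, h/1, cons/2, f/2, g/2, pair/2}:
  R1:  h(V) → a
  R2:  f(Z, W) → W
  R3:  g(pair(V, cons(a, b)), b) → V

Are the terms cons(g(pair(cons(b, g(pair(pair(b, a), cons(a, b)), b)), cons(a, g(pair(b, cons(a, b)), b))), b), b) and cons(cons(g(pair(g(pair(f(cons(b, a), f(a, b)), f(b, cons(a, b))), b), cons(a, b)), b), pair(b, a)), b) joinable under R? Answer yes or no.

Reduce t₁ = cons(g(pair(cons(b, g(pair(pair(b, a), cons(a, b)), b)), cons(a, g(pair(b, cons(a, b)), b))), b), b):
1. cons(g(pair(cons(b, g(pair(pair(b, a), cons(a, b)), b)), cons(a, g(pair(b, cons(a, b)), b))), b), b)  →  cons(g(pair(cons(b, pair(b, a)), cons(a, g(pair(b, cons(a, b)), b))), b), b)   [R3 at 1.1.1.2]
2. cons(g(pair(cons(b, pair(b, a)), cons(a, g(pair(b, cons(a, b)), b))), b), b)  →  cons(g(pair(cons(b, pair(b, a)), cons(a, b)), b), b)   [R3 at 1.1.2.2]
3. cons(g(pair(cons(b, pair(b, a)), cons(a, b)), b), b)  →  cons(cons(b, pair(b, a)), b)   [R3 at 1]

Reduce t₂ = cons(cons(g(pair(g(pair(f(cons(b, a), f(a, b)), f(b, cons(a, b))), b), cons(a, b)), b), pair(b, a)), b):
1. cons(cons(g(pair(g(pair(f(cons(b, a), f(a, b)), f(b, cons(a, b))), b), cons(a, b)), b), pair(b, a)), b)  →  cons(cons(g(pair(f(cons(b, a), f(a, b)), f(b, cons(a, b))), b), pair(b, a)), b)   [R3 at 1.1]
2. cons(cons(g(pair(f(cons(b, a), f(a, b)), f(b, cons(a, b))), b), pair(b, a)), b)  →  cons(cons(g(pair(f(a, b), f(b, cons(a, b))), b), pair(b, a)), b)   [R2 at 1.1.1.1]
3. cons(cons(g(pair(f(a, b), f(b, cons(a, b))), b), pair(b, a)), b)  →  cons(cons(g(pair(b, f(b, cons(a, b))), b), pair(b, a)), b)   [R2 at 1.1.1.1]
4. cons(cons(g(pair(b, f(b, cons(a, b))), b), pair(b, a)), b)  →  cons(cons(g(pair(b, cons(a, b)), b), pair(b, a)), b)   [R2 at 1.1.1.2]
5. cons(cons(g(pair(b, cons(a, b)), b), pair(b, a)), b)  →  cons(cons(b, pair(b, a)), b)   [R3 at 1.1]

yes — NF(t₁) = cons(cons(b, pair(b, a)), b), NF(t₂) = cons(cons(b, pair(b, a)), b)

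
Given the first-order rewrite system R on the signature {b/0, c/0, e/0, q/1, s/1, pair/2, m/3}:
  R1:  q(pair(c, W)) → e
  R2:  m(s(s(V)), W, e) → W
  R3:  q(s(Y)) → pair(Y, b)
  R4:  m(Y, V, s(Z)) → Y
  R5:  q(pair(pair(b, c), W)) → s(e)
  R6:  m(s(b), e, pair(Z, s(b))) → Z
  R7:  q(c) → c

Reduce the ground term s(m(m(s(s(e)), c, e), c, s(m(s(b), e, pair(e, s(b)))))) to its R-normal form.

1. s(m(m(s(s(e)), c, e), c, s(m(s(b), e, pair(e, s(b))))))  →  s(m(s(s(e)), c, e))   [R4 at 1]
2. s(m(s(s(e)), c, e))  →  s(c)   [R2 at 1]

s(c)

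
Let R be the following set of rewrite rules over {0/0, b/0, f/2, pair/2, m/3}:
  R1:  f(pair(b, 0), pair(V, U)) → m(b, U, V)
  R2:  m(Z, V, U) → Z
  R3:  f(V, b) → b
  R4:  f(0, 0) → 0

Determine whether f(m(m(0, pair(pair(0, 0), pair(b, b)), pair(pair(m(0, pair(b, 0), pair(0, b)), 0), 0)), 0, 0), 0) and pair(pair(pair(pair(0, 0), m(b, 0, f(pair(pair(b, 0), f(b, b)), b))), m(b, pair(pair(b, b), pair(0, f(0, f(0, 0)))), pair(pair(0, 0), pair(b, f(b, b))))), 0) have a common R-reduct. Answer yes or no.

Reduce t₁ = f(m(m(0, pair(pair(0, 0), pair(b, b)), pair(pair(m(0, pair(b, 0), pair(0, b)), 0), 0)), 0, 0), 0):
1. f(m(m(0, pair(pair(0, 0), pair(b, b)), pair(pair(m(0, pair(b, 0), pair(0, b)), 0), 0)), 0, 0), 0)  →  f(m(0, pair(pair(0, 0), pair(b, b)), pair(pair(m(0, pair(b, 0), pair(0, b)), 0), 0)), 0)   [R2 at 1]
2. f(m(0, pair(pair(0, 0), pair(b, b)), pair(pair(m(0, pair(b, 0), pair(0, b)), 0), 0)), 0)  →  f(0, 0)   [R2 at 1]
3. f(0, 0)  →  0   [R4 at ε]

Reduce t₂ = pair(pair(pair(pair(0, 0), m(b, 0, f(pair(pair(b, 0), f(b, b)), b))), m(b, pair(pair(b, b), pair(0, f(0, f(0, 0)))), pair(pair(0, 0), pair(b, f(b, b))))), 0):
1. pair(pair(pair(pair(0, 0), m(b, 0, f(pair(pair(b, 0), f(b, b)), b))), m(b, pair(pair(b, b), pair(0, f(0, f(0, 0)))), pair(pair(0, 0), pair(b, f(b, b))))), 0)  →  pair(pair(pair(pair(0, 0), b), m(b, pair(pair(b, b), pair(0, f(0, f(0, 0)))), pair(pair(0, 0), pair(b, f(b, b))))), 0)   [R2 at 1.1.2]
2. pair(pair(pair(pair(0, 0), b), m(b, pair(pair(b, b), pair(0, f(0, f(0, 0)))), pair(pair(0, 0), pair(b, f(b, b))))), 0)  →  pair(pair(pair(pair(0, 0), b), b), 0)   [R2 at 1.2]

no — NF(t₁) = 0, NF(t₂) = pair(pair(pair(pair(0, 0), b), b), 0)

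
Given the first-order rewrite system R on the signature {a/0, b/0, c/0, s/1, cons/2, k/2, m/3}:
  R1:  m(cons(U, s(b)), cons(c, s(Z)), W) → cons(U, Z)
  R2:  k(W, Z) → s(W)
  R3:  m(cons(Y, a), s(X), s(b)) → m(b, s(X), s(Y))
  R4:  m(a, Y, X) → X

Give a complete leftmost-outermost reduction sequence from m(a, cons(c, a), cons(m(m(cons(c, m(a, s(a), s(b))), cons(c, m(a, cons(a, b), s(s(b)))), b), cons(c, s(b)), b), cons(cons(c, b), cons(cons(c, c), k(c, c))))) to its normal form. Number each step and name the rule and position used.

cons(cons(c, b), cons(cons(c, b), cons(cons(c, c), s(c))))

1. m(a, cons(c, a), cons(m(m(cons(c, m(a, s(a), s(b))), cons(c, m(a, cons(a, b), s(s(b)))), b), cons(c, s(b)), b), cons(cons(c, b), cons(cons(c, c), k(c, c)))))  →  cons(m(m(cons(c, m(a, s(a), s(b))), cons(c, m(a, cons(a, b), s(s(b)))), b), cons(c, s(b)), b), cons(cons(c, b), cons(cons(c, c), k(c, c))))   [R4 at ε]
2. cons(m(m(cons(c, m(a, s(a), s(b))), cons(c, m(a, cons(a, b), s(s(b)))), b), cons(c, s(b)), b), cons(cons(c, b), cons(cons(c, c), k(c, c))))  →  cons(m(m(cons(c, s(b)), cons(c, m(a, cons(a, b), s(s(b)))), b), cons(c, s(b)), b), cons(cons(c, b), cons(cons(c, c), k(c, c))))   [R4 at 1.1.1.2]
3. cons(m(m(cons(c, s(b)), cons(c, m(a, cons(a, b), s(s(b)))), b), cons(c, s(b)), b), cons(cons(c, b), cons(cons(c, c), k(c, c))))  →  cons(m(m(cons(c, s(b)), cons(c, s(s(b))), b), cons(c, s(b)), b), cons(cons(c, b), cons(cons(c, c), k(c, c))))   [R4 at 1.1.2.2]
4. cons(m(m(cons(c, s(b)), cons(c, s(s(b))), b), cons(c, s(b)), b), cons(cons(c, b), cons(cons(c, c), k(c, c))))  →  cons(m(cons(c, s(b)), cons(c, s(b)), b), cons(cons(c, b), cons(cons(c, c), k(c, c))))   [R1 at 1.1]
5. cons(m(cons(c, s(b)), cons(c, s(b)), b), cons(cons(c, b), cons(cons(c, c), k(c, c))))  →  cons(cons(c, b), cons(cons(c, b), cons(cons(c, c), k(c, c))))   [R1 at 1]
6. cons(cons(c, b), cons(cons(c, b), cons(cons(c, c), k(c, c))))  →  cons(cons(c, b), cons(cons(c, b), cons(cons(c, c), s(c))))   [R2 at 2.2.2]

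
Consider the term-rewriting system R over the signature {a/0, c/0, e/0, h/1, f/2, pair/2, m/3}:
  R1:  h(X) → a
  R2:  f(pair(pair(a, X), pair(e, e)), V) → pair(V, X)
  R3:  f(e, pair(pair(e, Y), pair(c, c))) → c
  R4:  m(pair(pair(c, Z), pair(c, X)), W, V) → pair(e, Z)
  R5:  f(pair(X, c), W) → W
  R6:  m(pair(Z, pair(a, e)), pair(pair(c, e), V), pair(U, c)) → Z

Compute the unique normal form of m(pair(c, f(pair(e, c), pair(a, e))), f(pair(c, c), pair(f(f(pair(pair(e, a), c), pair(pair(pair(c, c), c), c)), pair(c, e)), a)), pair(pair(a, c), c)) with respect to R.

c

1. m(pair(c, f(pair(e, c), pair(a, e))), f(pair(c, c), pair(f(f(pair(pair(e, a), c), pair(pair(pair(c, c), c), c)), pair(c, e)), a)), pair(pair(a, c), c))  →  m(pair(c, pair(a, e)), f(pair(c, c), pair(f(f(pair(pair(e, a), c), pair(pair(pair(c, c), c), c)), pair(c, e)), a)), pair(pair(a, c), c))   [R5 at 1.2]
2. m(pair(c, pair(a, e)), f(pair(c, c), pair(f(f(pair(pair(e, a), c), pair(pair(pair(c, c), c), c)), pair(c, e)), a)), pair(pair(a, c), c))  →  m(pair(c, pair(a, e)), pair(f(f(pair(pair(e, a), c), pair(pair(pair(c, c), c), c)), pair(c, e)), a), pair(pair(a, c), c))   [R5 at 2]
3. m(pair(c, pair(a, e)), pair(f(f(pair(pair(e, a), c), pair(pair(pair(c, c), c), c)), pair(c, e)), a), pair(pair(a, c), c))  →  m(pair(c, pair(a, e)), pair(f(pair(pair(pair(c, c), c), c), pair(c, e)), a), pair(pair(a, c), c))   [R5 at 2.1.1]
4. m(pair(c, pair(a, e)), pair(f(pair(pair(pair(c, c), c), c), pair(c, e)), a), pair(pair(a, c), c))  →  m(pair(c, pair(a, e)), pair(pair(c, e), a), pair(pair(a, c), c))   [R5 at 2.1]
5. m(pair(c, pair(a, e)), pair(pair(c, e), a), pair(pair(a, c), c))  →  c   [R6 at ε]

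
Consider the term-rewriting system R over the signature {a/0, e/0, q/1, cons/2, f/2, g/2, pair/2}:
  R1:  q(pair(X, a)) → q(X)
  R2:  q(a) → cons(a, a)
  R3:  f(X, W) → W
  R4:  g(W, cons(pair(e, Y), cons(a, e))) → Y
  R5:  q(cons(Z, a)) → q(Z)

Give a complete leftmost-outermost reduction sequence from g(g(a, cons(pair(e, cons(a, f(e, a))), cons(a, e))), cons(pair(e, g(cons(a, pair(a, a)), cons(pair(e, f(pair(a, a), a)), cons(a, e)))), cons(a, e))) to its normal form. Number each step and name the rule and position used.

1. g(g(a, cons(pair(e, cons(a, f(e, a))), cons(a, e))), cons(pair(e, g(cons(a, pair(a, a)), cons(pair(e, f(pair(a, a), a)), cons(a, e)))), cons(a, e)))  →  g(cons(a, pair(a, a)), cons(pair(e, f(pair(a, a), a)), cons(a, e)))   [R4 at ε]
2. g(cons(a, pair(a, a)), cons(pair(e, f(pair(a, a), a)), cons(a, e)))  →  f(pair(a, a), a)   [R4 at ε]
3. f(pair(a, a), a)  →  a   [R3 at ε]

a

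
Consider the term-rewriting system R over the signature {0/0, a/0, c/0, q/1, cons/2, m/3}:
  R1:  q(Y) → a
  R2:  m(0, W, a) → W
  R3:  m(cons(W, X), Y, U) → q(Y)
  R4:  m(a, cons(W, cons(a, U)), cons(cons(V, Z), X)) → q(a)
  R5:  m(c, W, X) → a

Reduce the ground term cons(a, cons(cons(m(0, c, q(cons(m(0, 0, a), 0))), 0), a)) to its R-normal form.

cons(a, cons(cons(c, 0), a))

1. cons(a, cons(cons(m(0, c, q(cons(m(0, 0, a), 0))), 0), a))  →  cons(a, cons(cons(m(0, c, a), 0), a))   [R1 at 2.1.1.3]
2. cons(a, cons(cons(m(0, c, a), 0), a))  →  cons(a, cons(cons(c, 0), a))   [R2 at 2.1.1]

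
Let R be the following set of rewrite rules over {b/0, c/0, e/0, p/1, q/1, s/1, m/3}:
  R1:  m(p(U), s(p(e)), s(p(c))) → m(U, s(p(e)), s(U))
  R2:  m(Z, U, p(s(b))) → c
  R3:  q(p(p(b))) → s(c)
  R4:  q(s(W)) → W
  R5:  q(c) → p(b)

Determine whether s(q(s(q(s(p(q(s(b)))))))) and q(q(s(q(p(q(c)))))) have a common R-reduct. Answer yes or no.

no — NF(t₁) = s(p(b)), NF(t₂) = c

Reduce t₁ = s(q(s(q(s(p(q(s(b)))))))):
1. s(q(s(q(s(p(q(s(b))))))))  →  s(q(s(p(q(s(b))))))   [R4 at 1]
2. s(q(s(p(q(s(b))))))  →  s(p(q(s(b))))   [R4 at 1]
3. s(p(q(s(b))))  →  s(p(b))   [R4 at 1.1]

Reduce t₂ = q(q(s(q(p(q(c)))))):
1. q(q(s(q(p(q(c))))))  →  q(q(p(q(c))))   [R4 at 1]
2. q(q(p(q(c))))  →  q(q(p(p(b))))   [R5 at 1.1.1]
3. q(q(p(p(b))))  →  q(s(c))   [R3 at 1]
4. q(s(c))  →  c   [R4 at ε]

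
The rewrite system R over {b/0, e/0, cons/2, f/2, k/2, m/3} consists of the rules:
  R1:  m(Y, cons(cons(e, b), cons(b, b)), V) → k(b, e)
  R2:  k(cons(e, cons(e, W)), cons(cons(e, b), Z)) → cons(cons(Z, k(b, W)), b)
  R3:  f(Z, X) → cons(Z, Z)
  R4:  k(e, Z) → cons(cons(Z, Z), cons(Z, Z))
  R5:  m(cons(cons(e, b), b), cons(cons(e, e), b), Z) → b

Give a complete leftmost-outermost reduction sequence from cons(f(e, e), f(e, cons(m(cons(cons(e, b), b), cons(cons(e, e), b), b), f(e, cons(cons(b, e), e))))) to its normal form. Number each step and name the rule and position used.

cons(cons(e, e), cons(e, e))

1. cons(f(e, e), f(e, cons(m(cons(cons(e, b), b), cons(cons(e, e), b), b), f(e, cons(cons(b, e), e)))))  →  cons(cons(e, e), f(e, cons(m(cons(cons(e, b), b), cons(cons(e, e), b), b), f(e, cons(cons(b, e), e)))))   [R3 at 1]
2. cons(cons(e, e), f(e, cons(m(cons(cons(e, b), b), cons(cons(e, e), b), b), f(e, cons(cons(b, e), e)))))  →  cons(cons(e, e), cons(e, e))   [R3 at 2]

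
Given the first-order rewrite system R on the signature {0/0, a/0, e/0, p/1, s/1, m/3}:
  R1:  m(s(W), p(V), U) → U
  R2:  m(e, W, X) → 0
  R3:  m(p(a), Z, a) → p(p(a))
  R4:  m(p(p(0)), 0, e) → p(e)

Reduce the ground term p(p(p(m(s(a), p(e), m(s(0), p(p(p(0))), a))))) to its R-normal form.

1. p(p(p(m(s(a), p(e), m(s(0), p(p(p(0))), a)))))  →  p(p(p(m(s(0), p(p(p(0))), a))))   [R1 at 1.1.1]
2. p(p(p(m(s(0), p(p(p(0))), a))))  →  p(p(p(a)))   [R1 at 1.1.1]

p(p(p(a)))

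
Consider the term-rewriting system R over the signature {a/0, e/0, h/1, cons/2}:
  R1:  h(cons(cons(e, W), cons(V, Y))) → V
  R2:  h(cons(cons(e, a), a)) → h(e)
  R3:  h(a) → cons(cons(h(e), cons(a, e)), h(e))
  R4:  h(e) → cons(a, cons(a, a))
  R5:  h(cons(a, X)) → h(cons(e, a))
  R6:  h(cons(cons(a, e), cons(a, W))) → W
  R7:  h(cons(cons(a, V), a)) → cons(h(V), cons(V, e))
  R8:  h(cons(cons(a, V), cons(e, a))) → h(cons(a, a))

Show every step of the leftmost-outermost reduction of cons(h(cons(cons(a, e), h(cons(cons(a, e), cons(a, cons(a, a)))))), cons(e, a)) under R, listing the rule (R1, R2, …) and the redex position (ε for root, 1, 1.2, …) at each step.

cons(a, cons(e, a))

1. cons(h(cons(cons(a, e), h(cons(cons(a, e), cons(a, cons(a, a)))))), cons(e, a))  →  cons(h(cons(cons(a, e), cons(a, a))), cons(e, a))   [R6 at 1.1.2]
2. cons(h(cons(cons(a, e), cons(a, a))), cons(e, a))  →  cons(a, cons(e, a))   [R6 at 1]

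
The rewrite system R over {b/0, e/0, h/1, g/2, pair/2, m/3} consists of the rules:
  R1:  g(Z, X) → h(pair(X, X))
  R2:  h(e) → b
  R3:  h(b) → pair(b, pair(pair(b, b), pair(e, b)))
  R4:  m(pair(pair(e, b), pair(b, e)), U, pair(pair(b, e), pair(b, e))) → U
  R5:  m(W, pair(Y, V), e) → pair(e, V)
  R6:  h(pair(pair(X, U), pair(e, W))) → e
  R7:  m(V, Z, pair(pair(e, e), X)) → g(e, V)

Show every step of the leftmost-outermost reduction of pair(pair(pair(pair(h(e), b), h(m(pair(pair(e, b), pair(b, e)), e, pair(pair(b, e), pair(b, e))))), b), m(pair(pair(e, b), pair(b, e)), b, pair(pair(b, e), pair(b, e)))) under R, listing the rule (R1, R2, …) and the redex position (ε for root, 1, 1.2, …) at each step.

1. pair(pair(pair(pair(h(e), b), h(m(pair(pair(e, b), pair(b, e)), e, pair(pair(b, e), pair(b, e))))), b), m(pair(pair(e, b), pair(b, e)), b, pair(pair(b, e), pair(b, e))))  →  pair(pair(pair(pair(b, b), h(m(pair(pair(e, b), pair(b, e)), e, pair(pair(b, e), pair(b, e))))), b), m(pair(pair(e, b), pair(b, e)), b, pair(pair(b, e), pair(b, e))))   [R2 at 1.1.1.1]
2. pair(pair(pair(pair(b, b), h(m(pair(pair(e, b), pair(b, e)), e, pair(pair(b, e), pair(b, e))))), b), m(pair(pair(e, b), pair(b, e)), b, pair(pair(b, e), pair(b, e))))  →  pair(pair(pair(pair(b, b), h(e)), b), m(pair(pair(e, b), pair(b, e)), b, pair(pair(b, e), pair(b, e))))   [R4 at 1.1.2.1]
3. pair(pair(pair(pair(b, b), h(e)), b), m(pair(pair(e, b), pair(b, e)), b, pair(pair(b, e), pair(b, e))))  →  pair(pair(pair(pair(b, b), b), b), m(pair(pair(e, b), pair(b, e)), b, pair(pair(b, e), pair(b, e))))   [R2 at 1.1.2]
4. pair(pair(pair(pair(b, b), b), b), m(pair(pair(e, b), pair(b, e)), b, pair(pair(b, e), pair(b, e))))  →  pair(pair(pair(pair(b, b), b), b), b)   [R4 at 2]

pair(pair(pair(pair(b, b), b), b), b)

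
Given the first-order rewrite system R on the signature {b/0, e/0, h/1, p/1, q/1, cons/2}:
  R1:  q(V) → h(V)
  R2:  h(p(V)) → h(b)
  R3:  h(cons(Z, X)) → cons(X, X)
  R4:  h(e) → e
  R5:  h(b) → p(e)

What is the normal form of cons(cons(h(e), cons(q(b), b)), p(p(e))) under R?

cons(cons(e, cons(p(e), b)), p(p(e)))

1. cons(cons(h(e), cons(q(b), b)), p(p(e)))  →  cons(cons(e, cons(q(b), b)), p(p(e)))   [R4 at 1.1]
2. cons(cons(e, cons(q(b), b)), p(p(e)))  →  cons(cons(e, cons(h(b), b)), p(p(e)))   [R1 at 1.2.1]
3. cons(cons(e, cons(h(b), b)), p(p(e)))  →  cons(cons(e, cons(p(e), b)), p(p(e)))   [R5 at 1.2.1]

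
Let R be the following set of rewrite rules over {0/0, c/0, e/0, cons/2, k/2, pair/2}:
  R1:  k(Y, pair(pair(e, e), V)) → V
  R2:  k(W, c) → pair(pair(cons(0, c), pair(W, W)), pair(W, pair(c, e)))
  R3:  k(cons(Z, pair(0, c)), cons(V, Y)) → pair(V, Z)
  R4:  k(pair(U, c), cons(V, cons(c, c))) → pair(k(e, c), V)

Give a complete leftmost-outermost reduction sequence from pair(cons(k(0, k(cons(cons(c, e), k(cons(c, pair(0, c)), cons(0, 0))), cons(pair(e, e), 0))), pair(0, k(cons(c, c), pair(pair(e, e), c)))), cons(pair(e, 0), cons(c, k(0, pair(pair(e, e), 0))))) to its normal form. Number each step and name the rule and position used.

1. pair(cons(k(0, k(cons(cons(c, e), k(cons(c, pair(0, c)), cons(0, 0))), cons(pair(e, e), 0))), pair(0, k(cons(c, c), pair(pair(e, e), c)))), cons(pair(e, 0), cons(c, k(0, pair(pair(e, e), 0)))))  →  pair(cons(k(0, k(cons(cons(c, e), pair(0, c)), cons(pair(e, e), 0))), pair(0, k(cons(c, c), pair(pair(e, e), c)))), cons(pair(e, 0), cons(c, k(0, pair(pair(e, e), 0)))))   [R3 at 1.1.2.1.2]
2. pair(cons(k(0, k(cons(cons(c, e), pair(0, c)), cons(pair(e, e), 0))), pair(0, k(cons(c, c), pair(pair(e, e), c)))), cons(pair(e, 0), cons(c, k(0, pair(pair(e, e), 0)))))  →  pair(cons(k(0, pair(pair(e, e), cons(c, e))), pair(0, k(cons(c, c), pair(pair(e, e), c)))), cons(pair(e, 0), cons(c, k(0, pair(pair(e, e), 0)))))   [R3 at 1.1.2]
3. pair(cons(k(0, pair(pair(e, e), cons(c, e))), pair(0, k(cons(c, c), pair(pair(e, e), c)))), cons(pair(e, 0), cons(c, k(0, pair(pair(e, e), 0)))))  →  pair(cons(cons(c, e), pair(0, k(cons(c, c), pair(pair(e, e), c)))), cons(pair(e, 0), cons(c, k(0, pair(pair(e, e), 0)))))   [R1 at 1.1]
4. pair(cons(cons(c, e), pair(0, k(cons(c, c), pair(pair(e, e), c)))), cons(pair(e, 0), cons(c, k(0, pair(pair(e, e), 0)))))  →  pair(cons(cons(c, e), pair(0, c)), cons(pair(e, 0), cons(c, k(0, pair(pair(e, e), 0)))))   [R1 at 1.2.2]
5. pair(cons(cons(c, e), pair(0, c)), cons(pair(e, 0), cons(c, k(0, pair(pair(e, e), 0)))))  →  pair(cons(cons(c, e), pair(0, c)), cons(pair(e, 0), cons(c, 0)))   [R1 at 2.2.2]

pair(cons(cons(c, e), pair(0, c)), cons(pair(e, 0), cons(c, 0)))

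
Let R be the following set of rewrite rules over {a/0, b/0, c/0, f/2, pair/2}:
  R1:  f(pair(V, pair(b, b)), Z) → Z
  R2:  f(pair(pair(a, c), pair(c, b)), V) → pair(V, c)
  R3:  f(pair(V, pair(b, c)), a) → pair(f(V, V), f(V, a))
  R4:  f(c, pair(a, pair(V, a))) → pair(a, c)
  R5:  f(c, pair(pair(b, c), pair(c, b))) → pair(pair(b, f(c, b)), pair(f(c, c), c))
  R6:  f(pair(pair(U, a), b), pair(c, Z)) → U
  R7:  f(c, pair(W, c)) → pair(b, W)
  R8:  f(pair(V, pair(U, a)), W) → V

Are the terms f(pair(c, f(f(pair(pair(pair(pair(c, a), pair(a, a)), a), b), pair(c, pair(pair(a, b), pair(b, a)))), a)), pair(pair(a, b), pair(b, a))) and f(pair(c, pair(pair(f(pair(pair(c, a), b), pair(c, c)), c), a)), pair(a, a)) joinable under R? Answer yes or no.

Reduce t₁ = f(pair(c, f(f(pair(pair(pair(pair(c, a), pair(a, a)), a), b), pair(c, pair(pair(a, b), pair(b, a)))), a)), pair(pair(a, b), pair(b, a))):
1. f(pair(c, f(f(pair(pair(pair(pair(c, a), pair(a, a)), a), b), pair(c, pair(pair(a, b), pair(b, a)))), a)), pair(pair(a, b), pair(b, a)))  →  f(pair(c, f(pair(pair(c, a), pair(a, a)), a)), pair(pair(a, b), pair(b, a)))   [R6 at 1.2.1]
2. f(pair(c, f(pair(pair(c, a), pair(a, a)), a)), pair(pair(a, b), pair(b, a)))  →  f(pair(c, pair(c, a)), pair(pair(a, b), pair(b, a)))   [R8 at 1.2]
3. f(pair(c, pair(c, a)), pair(pair(a, b), pair(b, a)))  →  c   [R8 at ε]

Reduce t₂ = f(pair(c, pair(pair(f(pair(pair(c, a), b), pair(c, c)), c), a)), pair(a, a)):
1. f(pair(c, pair(pair(f(pair(pair(c, a), b), pair(c, c)), c), a)), pair(a, a))  →  c   [R8 at ε]

yes — NF(t₁) = c, NF(t₂) = c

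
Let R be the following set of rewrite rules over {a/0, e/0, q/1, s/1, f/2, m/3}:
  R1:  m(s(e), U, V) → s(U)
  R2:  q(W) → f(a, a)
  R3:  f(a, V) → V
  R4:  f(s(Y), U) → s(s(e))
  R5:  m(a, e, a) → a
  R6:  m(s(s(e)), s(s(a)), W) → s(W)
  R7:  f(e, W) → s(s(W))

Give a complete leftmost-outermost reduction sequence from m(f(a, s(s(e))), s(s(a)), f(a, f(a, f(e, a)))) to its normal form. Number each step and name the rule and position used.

1. m(f(a, s(s(e))), s(s(a)), f(a, f(a, f(e, a))))  →  m(s(s(e)), s(s(a)), f(a, f(a, f(e, a))))   [R3 at 1]
2. m(s(s(e)), s(s(a)), f(a, f(a, f(e, a))))  →  s(f(a, f(a, f(e, a))))   [R6 at ε]
3. s(f(a, f(a, f(e, a))))  →  s(f(a, f(e, a)))   [R3 at 1]
4. s(f(a, f(e, a)))  →  s(f(e, a))   [R3 at 1]
5. s(f(e, a))  →  s(s(s(a)))   [R7 at 1]

s(s(s(a)))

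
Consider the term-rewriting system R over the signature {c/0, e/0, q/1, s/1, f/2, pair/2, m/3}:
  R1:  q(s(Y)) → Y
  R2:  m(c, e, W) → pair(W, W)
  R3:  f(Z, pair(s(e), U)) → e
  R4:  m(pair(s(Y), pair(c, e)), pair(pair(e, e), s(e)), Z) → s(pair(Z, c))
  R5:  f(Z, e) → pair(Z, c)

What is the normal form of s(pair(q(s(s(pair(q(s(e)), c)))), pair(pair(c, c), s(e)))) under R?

s(pair(s(pair(e, c)), pair(pair(c, c), s(e))))

1. s(pair(q(s(s(pair(q(s(e)), c)))), pair(pair(c, c), s(e))))  →  s(pair(s(pair(q(s(e)), c)), pair(pair(c, c), s(e))))   [R1 at 1.1]
2. s(pair(s(pair(q(s(e)), c)), pair(pair(c, c), s(e))))  →  s(pair(s(pair(e, c)), pair(pair(c, c), s(e))))   [R1 at 1.1.1.1]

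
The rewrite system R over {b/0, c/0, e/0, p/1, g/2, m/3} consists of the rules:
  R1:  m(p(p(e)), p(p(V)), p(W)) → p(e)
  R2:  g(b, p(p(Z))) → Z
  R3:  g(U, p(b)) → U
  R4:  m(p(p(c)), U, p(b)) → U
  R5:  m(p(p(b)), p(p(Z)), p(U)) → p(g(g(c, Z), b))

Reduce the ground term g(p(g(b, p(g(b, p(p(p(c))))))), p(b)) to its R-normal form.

1. g(p(g(b, p(g(b, p(p(p(c))))))), p(b))  →  p(g(b, p(g(b, p(p(p(c)))))))   [R3 at ε]
2. p(g(b, p(g(b, p(p(p(c)))))))  →  p(g(b, p(p(c))))   [R2 at 1.2.1]
3. p(g(b, p(p(c))))  →  p(c)   [R2 at 1]

p(c)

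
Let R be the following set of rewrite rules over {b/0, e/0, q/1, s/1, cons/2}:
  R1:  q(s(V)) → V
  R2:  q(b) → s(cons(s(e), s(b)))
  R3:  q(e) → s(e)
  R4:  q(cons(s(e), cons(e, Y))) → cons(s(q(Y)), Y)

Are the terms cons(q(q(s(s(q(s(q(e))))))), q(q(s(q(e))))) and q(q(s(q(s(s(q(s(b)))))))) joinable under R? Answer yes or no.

no — NF(t₁) = cons(s(e), e), NF(t₂) = b

Reduce t₁ = cons(q(q(s(s(q(s(q(e))))))), q(q(s(q(e))))):
1. cons(q(q(s(s(q(s(q(e))))))), q(q(s(q(e)))))  →  cons(q(s(q(s(q(e))))), q(q(s(q(e)))))   [R1 at 1.1]
2. cons(q(s(q(s(q(e))))), q(q(s(q(e)))))  →  cons(q(s(q(e))), q(q(s(q(e)))))   [R1 at 1]
3. cons(q(s(q(e))), q(q(s(q(e)))))  →  cons(q(e), q(q(s(q(e)))))   [R1 at 1]
4. cons(q(e), q(q(s(q(e)))))  →  cons(s(e), q(q(s(q(e)))))   [R3 at 1]
5. cons(s(e), q(q(s(q(e)))))  →  cons(s(e), q(q(e)))   [R1 at 2.1]
6. cons(s(e), q(q(e)))  →  cons(s(e), q(s(e)))   [R3 at 2.1]
7. cons(s(e), q(s(e)))  →  cons(s(e), e)   [R1 at 2]

Reduce t₂ = q(q(s(q(s(s(q(s(b)))))))):
1. q(q(s(q(s(s(q(s(b))))))))  →  q(q(s(s(q(s(b))))))   [R1 at 1]
2. q(q(s(s(q(s(b))))))  →  q(s(q(s(b))))   [R1 at 1]
3. q(s(q(s(b))))  →  q(s(b))   [R1 at ε]
4. q(s(b))  →  b   [R1 at ε]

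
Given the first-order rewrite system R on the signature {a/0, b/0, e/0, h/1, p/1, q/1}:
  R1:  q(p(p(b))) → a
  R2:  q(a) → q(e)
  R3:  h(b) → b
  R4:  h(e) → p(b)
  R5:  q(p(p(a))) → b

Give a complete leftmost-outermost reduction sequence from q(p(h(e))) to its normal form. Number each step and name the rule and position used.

1. q(p(h(e)))  →  q(p(p(b)))   [R4 at 1.1]
2. q(p(p(b)))  →  a   [R1 at ε]

a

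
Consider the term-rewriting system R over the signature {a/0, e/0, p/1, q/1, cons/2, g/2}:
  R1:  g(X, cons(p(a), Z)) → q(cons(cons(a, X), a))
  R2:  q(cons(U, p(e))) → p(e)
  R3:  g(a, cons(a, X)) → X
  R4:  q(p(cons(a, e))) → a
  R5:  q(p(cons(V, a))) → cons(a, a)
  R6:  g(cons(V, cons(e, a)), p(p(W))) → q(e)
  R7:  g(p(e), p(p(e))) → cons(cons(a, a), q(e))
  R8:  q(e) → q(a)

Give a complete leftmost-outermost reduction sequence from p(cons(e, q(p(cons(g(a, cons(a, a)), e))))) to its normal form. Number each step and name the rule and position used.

1. p(cons(e, q(p(cons(g(a, cons(a, a)), e)))))  →  p(cons(e, q(p(cons(a, e)))))   [R3 at 1.2.1.1.1]
2. p(cons(e, q(p(cons(a, e)))))  →  p(cons(e, a))   [R4 at 1.2]

p(cons(e, a))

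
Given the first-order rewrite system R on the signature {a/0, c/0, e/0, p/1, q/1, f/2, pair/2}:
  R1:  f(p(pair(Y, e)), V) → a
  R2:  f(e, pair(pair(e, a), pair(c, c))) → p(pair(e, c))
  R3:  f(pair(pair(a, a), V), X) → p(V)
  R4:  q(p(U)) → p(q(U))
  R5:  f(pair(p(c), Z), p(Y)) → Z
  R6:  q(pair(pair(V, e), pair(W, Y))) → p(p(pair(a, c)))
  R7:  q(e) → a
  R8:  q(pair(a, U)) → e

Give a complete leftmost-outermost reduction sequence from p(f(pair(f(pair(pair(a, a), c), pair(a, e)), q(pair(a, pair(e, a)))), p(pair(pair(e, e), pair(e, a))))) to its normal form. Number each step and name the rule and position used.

p(e)

1. p(f(pair(f(pair(pair(a, a), c), pair(a, e)), q(pair(a, pair(e, a)))), p(pair(pair(e, e), pair(e, a)))))  →  p(f(pair(p(c), q(pair(a, pair(e, a)))), p(pair(pair(e, e), pair(e, a)))))   [R3 at 1.1.1]
2. p(f(pair(p(c), q(pair(a, pair(e, a)))), p(pair(pair(e, e), pair(e, a)))))  →  p(q(pair(a, pair(e, a))))   [R5 at 1]
3. p(q(pair(a, pair(e, a))))  →  p(e)   [R8 at 1]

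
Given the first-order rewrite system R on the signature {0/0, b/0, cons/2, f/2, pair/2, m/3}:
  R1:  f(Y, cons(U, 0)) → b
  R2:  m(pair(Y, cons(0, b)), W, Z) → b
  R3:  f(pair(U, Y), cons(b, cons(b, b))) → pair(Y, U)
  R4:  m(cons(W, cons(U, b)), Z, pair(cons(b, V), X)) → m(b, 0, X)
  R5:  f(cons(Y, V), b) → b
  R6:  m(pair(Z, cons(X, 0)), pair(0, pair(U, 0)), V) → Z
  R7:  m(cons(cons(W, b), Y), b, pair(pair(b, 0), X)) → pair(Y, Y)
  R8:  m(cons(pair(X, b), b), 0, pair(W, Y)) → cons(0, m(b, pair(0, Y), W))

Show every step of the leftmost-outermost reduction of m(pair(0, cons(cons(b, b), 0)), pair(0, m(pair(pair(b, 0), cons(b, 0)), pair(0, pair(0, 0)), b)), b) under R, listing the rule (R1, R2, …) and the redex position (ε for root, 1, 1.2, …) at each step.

0

1. m(pair(0, cons(cons(b, b), 0)), pair(0, m(pair(pair(b, 0), cons(b, 0)), pair(0, pair(0, 0)), b)), b)  →  m(pair(0, cons(cons(b, b), 0)), pair(0, pair(b, 0)), b)   [R6 at 2.2]
2. m(pair(0, cons(cons(b, b), 0)), pair(0, pair(b, 0)), b)  →  0   [R6 at ε]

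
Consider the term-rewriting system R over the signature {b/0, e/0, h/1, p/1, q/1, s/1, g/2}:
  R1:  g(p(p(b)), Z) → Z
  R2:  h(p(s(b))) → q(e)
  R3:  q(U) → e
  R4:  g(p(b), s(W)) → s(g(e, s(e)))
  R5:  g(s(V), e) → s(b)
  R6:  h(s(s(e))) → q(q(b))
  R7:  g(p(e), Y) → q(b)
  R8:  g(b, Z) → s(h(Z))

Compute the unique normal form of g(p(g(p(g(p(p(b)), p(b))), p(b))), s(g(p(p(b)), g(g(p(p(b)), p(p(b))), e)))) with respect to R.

s(e)

1. g(p(g(p(g(p(p(b)), p(b))), p(b))), s(g(p(p(b)), g(g(p(p(b)), p(p(b))), e))))  →  g(p(g(p(p(b)), p(b))), s(g(p(p(b)), g(g(p(p(b)), p(p(b))), e))))   [R1 at 1.1.1.1]
2. g(p(g(p(p(b)), p(b))), s(g(p(p(b)), g(g(p(p(b)), p(p(b))), e))))  →  g(p(p(b)), s(g(p(p(b)), g(g(p(p(b)), p(p(b))), e))))   [R1 at 1.1]
3. g(p(p(b)), s(g(p(p(b)), g(g(p(p(b)), p(p(b))), e))))  →  s(g(p(p(b)), g(g(p(p(b)), p(p(b))), e)))   [R1 at ε]
4. s(g(p(p(b)), g(g(p(p(b)), p(p(b))), e)))  →  s(g(g(p(p(b)), p(p(b))), e))   [R1 at 1]
5. s(g(g(p(p(b)), p(p(b))), e))  →  s(g(p(p(b)), e))   [R1 at 1.1]
6. s(g(p(p(b)), e))  →  s(e)   [R1 at 1]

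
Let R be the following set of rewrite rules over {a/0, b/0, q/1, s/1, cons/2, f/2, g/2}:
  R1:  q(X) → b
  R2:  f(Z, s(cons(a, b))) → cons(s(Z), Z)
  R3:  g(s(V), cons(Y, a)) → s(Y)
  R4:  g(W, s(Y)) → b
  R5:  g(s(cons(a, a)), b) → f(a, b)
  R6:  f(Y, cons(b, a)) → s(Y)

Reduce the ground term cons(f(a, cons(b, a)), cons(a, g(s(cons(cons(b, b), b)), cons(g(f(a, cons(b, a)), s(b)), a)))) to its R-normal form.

1. cons(f(a, cons(b, a)), cons(a, g(s(cons(cons(b, b), b)), cons(g(f(a, cons(b, a)), s(b)), a))))  →  cons(s(a), cons(a, g(s(cons(cons(b, b), b)), cons(g(f(a, cons(b, a)), s(b)), a))))   [R6 at 1]
2. cons(s(a), cons(a, g(s(cons(cons(b, b), b)), cons(g(f(a, cons(b, a)), s(b)), a))))  →  cons(s(a), cons(a, s(g(f(a, cons(b, a)), s(b)))))   [R3 at 2.2]
3. cons(s(a), cons(a, s(g(f(a, cons(b, a)), s(b)))))  →  cons(s(a), cons(a, s(b)))   [R4 at 2.2.1]

cons(s(a), cons(a, s(b)))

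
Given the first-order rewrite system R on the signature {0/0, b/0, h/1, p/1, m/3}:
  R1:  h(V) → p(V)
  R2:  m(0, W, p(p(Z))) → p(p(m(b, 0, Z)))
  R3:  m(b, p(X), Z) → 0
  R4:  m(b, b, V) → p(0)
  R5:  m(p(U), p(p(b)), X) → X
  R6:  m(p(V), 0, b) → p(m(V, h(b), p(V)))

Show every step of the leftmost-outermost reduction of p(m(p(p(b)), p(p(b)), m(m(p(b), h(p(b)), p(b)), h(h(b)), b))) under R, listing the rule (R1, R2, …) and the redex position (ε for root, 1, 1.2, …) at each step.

1. p(m(p(p(b)), p(p(b)), m(m(p(b), h(p(b)), p(b)), h(h(b)), b)))  →  p(m(m(p(b), h(p(b)), p(b)), h(h(b)), b))   [R5 at 1]
2. p(m(m(p(b), h(p(b)), p(b)), h(h(b)), b))  →  p(m(m(p(b), p(p(b)), p(b)), h(h(b)), b))   [R1 at 1.1.2]
3. p(m(m(p(b), p(p(b)), p(b)), h(h(b)), b))  →  p(m(p(b), h(h(b)), b))   [R5 at 1.1]
4. p(m(p(b), h(h(b)), b))  →  p(m(p(b), p(h(b)), b))   [R1 at 1.2]
5. p(m(p(b), p(h(b)), b))  →  p(m(p(b), p(p(b)), b))   [R1 at 1.2.1]
6. p(m(p(b), p(p(b)), b))  →  p(b)   [R5 at 1]

p(b)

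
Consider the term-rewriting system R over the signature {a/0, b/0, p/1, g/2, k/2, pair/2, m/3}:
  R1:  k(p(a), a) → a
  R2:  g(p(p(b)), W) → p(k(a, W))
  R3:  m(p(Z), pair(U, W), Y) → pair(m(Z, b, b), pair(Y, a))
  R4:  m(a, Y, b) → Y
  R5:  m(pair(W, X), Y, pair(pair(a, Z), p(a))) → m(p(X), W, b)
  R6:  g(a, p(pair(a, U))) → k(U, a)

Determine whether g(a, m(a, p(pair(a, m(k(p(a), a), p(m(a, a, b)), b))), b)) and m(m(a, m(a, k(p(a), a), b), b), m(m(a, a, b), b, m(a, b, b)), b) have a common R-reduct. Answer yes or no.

Reduce t₁ = g(a, m(a, p(pair(a, m(k(p(a), a), p(m(a, a, b)), b))), b)):
1. g(a, m(a, p(pair(a, m(k(p(a), a), p(m(a, a, b)), b))), b))  →  g(a, p(pair(a, m(k(p(a), a), p(m(a, a, b)), b))))   [R4 at 2]
2. g(a, p(pair(a, m(k(p(a), a), p(m(a, a, b)), b))))  →  k(m(k(p(a), a), p(m(a, a, b)), b), a)   [R6 at ε]
3. k(m(k(p(a), a), p(m(a, a, b)), b), a)  →  k(m(a, p(m(a, a, b)), b), a)   [R1 at 1.1]
4. k(m(a, p(m(a, a, b)), b), a)  →  k(p(m(a, a, b)), a)   [R4 at 1]
5. k(p(m(a, a, b)), a)  →  k(p(a), a)   [R4 at 1.1]
6. k(p(a), a)  →  a   [R1 at ε]

Reduce t₂ = m(m(a, m(a, k(p(a), a), b), b), m(m(a, a, b), b, m(a, b, b)), b):
1. m(m(a, m(a, k(p(a), a), b), b), m(m(a, a, b), b, m(a, b, b)), b)  →  m(m(a, k(p(a), a), b), m(m(a, a, b), b, m(a, b, b)), b)   [R4 at 1]
2. m(m(a, k(p(a), a), b), m(m(a, a, b), b, m(a, b, b)), b)  →  m(k(p(a), a), m(m(a, a, b), b, m(a, b, b)), b)   [R4 at 1]
3. m(k(p(a), a), m(m(a, a, b), b, m(a, b, b)), b)  →  m(a, m(m(a, a, b), b, m(a, b, b)), b)   [R1 at 1]
4. m(a, m(m(a, a, b), b, m(a, b, b)), b)  →  m(m(a, a, b), b, m(a, b, b))   [R4 at ε]
5. m(m(a, a, b), b, m(a, b, b))  →  m(a, b, m(a, b, b))   [R4 at 1]
6. m(a, b, m(a, b, b))  →  m(a, b, b)   [R4 at 3]
7. m(a, b, b)  →  b   [R4 at ε]

no — NF(t₁) = a, NF(t₂) = b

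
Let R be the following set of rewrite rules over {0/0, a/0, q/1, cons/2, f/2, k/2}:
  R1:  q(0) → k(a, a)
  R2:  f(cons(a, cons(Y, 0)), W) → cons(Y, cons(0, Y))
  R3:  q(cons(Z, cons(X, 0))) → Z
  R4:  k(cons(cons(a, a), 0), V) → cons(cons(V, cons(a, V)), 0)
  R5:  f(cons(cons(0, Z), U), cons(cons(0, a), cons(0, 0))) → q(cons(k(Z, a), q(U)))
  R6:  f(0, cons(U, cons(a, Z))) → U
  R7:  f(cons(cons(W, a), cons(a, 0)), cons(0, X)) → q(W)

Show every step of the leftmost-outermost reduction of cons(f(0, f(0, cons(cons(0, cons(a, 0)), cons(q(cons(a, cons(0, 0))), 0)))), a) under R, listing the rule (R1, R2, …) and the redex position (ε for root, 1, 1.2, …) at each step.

1. cons(f(0, f(0, cons(cons(0, cons(a, 0)), cons(q(cons(a, cons(0, 0))), 0)))), a)  →  cons(f(0, f(0, cons(cons(0, cons(a, 0)), cons(a, 0)))), a)   [R3 at 1.2.2.2.1]
2. cons(f(0, f(0, cons(cons(0, cons(a, 0)), cons(a, 0)))), a)  →  cons(f(0, cons(0, cons(a, 0))), a)   [R6 at 1.2]
3. cons(f(0, cons(0, cons(a, 0))), a)  →  cons(0, a)   [R6 at 1]

cons(0, a)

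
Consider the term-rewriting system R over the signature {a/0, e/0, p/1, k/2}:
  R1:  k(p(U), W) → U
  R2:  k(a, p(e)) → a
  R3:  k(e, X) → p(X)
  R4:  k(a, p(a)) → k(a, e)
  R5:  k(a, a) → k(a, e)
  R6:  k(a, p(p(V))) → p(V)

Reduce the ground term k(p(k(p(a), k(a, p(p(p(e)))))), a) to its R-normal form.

a

1. k(p(k(p(a), k(a, p(p(p(e)))))), a)  →  k(p(a), k(a, p(p(p(e)))))   [R1 at ε]
2. k(p(a), k(a, p(p(p(e)))))  →  a   [R1 at ε]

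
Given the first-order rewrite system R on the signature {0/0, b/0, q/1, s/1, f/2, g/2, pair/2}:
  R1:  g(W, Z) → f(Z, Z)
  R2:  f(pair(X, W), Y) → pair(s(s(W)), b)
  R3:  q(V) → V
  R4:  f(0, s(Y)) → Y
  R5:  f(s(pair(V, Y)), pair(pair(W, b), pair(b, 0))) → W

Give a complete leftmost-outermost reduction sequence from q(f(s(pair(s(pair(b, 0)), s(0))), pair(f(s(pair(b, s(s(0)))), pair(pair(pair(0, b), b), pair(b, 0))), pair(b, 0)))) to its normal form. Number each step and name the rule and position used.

1. q(f(s(pair(s(pair(b, 0)), s(0))), pair(f(s(pair(b, s(s(0)))), pair(pair(pair(0, b), b), pair(b, 0))), pair(b, 0))))  →  f(s(pair(s(pair(b, 0)), s(0))), pair(f(s(pair(b, s(s(0)))), pair(pair(pair(0, b), b), pair(b, 0))), pair(b, 0)))   [R3 at ε]
2. f(s(pair(s(pair(b, 0)), s(0))), pair(f(s(pair(b, s(s(0)))), pair(pair(pair(0, b), b), pair(b, 0))), pair(b, 0)))  →  f(s(pair(s(pair(b, 0)), s(0))), pair(pair(0, b), pair(b, 0)))   [R5 at 2.1]
3. f(s(pair(s(pair(b, 0)), s(0))), pair(pair(0, b), pair(b, 0)))  →  0   [R5 at ε]

0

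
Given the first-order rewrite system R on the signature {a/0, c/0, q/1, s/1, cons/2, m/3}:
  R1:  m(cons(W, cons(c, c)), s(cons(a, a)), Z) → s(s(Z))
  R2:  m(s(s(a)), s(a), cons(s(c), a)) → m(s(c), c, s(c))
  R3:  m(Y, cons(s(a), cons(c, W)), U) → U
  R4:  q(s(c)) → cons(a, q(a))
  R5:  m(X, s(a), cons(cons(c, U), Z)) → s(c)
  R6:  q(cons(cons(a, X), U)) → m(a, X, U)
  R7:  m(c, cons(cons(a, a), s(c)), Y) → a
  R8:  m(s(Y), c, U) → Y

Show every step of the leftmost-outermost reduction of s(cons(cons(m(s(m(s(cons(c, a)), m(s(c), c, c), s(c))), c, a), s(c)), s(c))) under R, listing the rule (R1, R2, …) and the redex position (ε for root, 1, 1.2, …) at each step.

s(cons(cons(cons(c, a), s(c)), s(c)))

1. s(cons(cons(m(s(m(s(cons(c, a)), m(s(c), c, c), s(c))), c, a), s(c)), s(c)))  →  s(cons(cons(m(s(cons(c, a)), m(s(c), c, c), s(c)), s(c)), s(c)))   [R8 at 1.1.1]
2. s(cons(cons(m(s(cons(c, a)), m(s(c), c, c), s(c)), s(c)), s(c)))  →  s(cons(cons(m(s(cons(c, a)), c, s(c)), s(c)), s(c)))   [R8 at 1.1.1.2]
3. s(cons(cons(m(s(cons(c, a)), c, s(c)), s(c)), s(c)))  →  s(cons(cons(cons(c, a), s(c)), s(c)))   [R8 at 1.1.1]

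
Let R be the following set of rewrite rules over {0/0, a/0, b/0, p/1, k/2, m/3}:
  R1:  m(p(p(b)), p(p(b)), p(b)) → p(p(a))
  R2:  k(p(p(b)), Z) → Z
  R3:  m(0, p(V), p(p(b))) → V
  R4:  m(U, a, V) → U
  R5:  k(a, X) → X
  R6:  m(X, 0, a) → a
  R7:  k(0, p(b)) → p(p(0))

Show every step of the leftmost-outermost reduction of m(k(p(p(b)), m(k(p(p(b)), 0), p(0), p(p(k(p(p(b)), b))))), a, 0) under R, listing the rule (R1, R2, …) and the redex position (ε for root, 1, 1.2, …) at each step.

0

1. m(k(p(p(b)), m(k(p(p(b)), 0), p(0), p(p(k(p(p(b)), b))))), a, 0)  →  k(p(p(b)), m(k(p(p(b)), 0), p(0), p(p(k(p(p(b)), b)))))   [R4 at ε]
2. k(p(p(b)), m(k(p(p(b)), 0), p(0), p(p(k(p(p(b)), b)))))  →  m(k(p(p(b)), 0), p(0), p(p(k(p(p(b)), b))))   [R2 at ε]
3. m(k(p(p(b)), 0), p(0), p(p(k(p(p(b)), b))))  →  m(0, p(0), p(p(k(p(p(b)), b))))   [R2 at 1]
4. m(0, p(0), p(p(k(p(p(b)), b))))  →  m(0, p(0), p(p(b)))   [R2 at 3.1.1]
5. m(0, p(0), p(p(b)))  →  0   [R3 at ε]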